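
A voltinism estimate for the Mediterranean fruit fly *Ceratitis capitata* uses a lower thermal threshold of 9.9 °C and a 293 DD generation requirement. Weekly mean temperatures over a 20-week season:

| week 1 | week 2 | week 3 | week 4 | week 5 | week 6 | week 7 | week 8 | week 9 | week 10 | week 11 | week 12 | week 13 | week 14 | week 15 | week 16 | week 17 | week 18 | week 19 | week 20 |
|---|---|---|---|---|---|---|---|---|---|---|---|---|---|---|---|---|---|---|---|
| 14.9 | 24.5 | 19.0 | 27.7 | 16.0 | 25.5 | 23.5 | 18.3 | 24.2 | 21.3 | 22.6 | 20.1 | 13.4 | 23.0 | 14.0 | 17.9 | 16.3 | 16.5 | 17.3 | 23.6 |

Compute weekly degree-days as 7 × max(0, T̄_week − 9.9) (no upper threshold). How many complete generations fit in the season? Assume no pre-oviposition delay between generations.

4 generations

Weekly DD (7 × max(0, T̄ − 9.9)): 35.0, 102.2, 63.7, 124.6, 42.7, 109.2, 95.2, 58.8, 100.1, 79.8, 88.9, 71.4, 24.5, 91.7, 28.7, 56.0, 44.8, 46.2, 51.8, 95.9.
Season total = 1411.2 DD.
Complete generations = ⌊1411.2 / 293⌋ = 4.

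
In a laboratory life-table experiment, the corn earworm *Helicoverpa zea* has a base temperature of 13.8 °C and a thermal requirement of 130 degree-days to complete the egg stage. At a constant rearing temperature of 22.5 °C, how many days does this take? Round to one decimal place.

Daily accumulation = 22.5 − 13.8 = 8.7 DD/day.
Duration = 130 / 8.7 = 14.943 ≈ 14.9 days.

14.9 days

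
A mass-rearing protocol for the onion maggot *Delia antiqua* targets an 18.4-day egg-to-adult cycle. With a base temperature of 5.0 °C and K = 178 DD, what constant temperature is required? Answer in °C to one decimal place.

Required daily accumulation = 178 / 18.4 = 9.674 DD/day.
T = T_base + 9.674 = 5.0 + 9.674 = 14.674 ≈ 14.7 °C.

14.7 °C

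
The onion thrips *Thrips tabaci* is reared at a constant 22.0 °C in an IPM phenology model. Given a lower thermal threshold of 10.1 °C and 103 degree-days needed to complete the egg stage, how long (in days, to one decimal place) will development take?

8.7 days

Daily accumulation = 22.0 − 10.1 = 11.9 DD/day.
Duration = 103 / 11.9 = 8.655 ≈ 8.7 days.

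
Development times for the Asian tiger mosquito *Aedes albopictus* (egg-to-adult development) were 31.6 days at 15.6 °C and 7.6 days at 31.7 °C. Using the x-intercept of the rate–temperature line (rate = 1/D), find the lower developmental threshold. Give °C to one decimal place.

Linear rate model ⇒ the product D·(T − T_b) is constant across temperatures.
31.6·(15.6 − T_b) = 7.6·(31.7 − T_b)
T_b = (31.6·15.6 − 7.6·31.7) / (31.6 − 7.6) = 252.04 / 24.0 = 10.502 °C ≈ 10.5 °C.

10.5 °C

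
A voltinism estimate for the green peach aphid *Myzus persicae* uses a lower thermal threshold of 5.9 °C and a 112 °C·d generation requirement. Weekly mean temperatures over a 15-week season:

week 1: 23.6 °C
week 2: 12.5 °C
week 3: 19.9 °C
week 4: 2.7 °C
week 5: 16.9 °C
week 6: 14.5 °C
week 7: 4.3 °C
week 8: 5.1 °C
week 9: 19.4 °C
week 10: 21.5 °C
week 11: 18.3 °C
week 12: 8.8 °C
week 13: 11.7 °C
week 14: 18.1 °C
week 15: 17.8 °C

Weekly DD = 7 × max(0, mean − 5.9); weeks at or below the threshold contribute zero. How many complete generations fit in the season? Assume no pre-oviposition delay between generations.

8 generations

Weekly DD (7 × max(0, T̄ − 5.9)): 123.9, 46.2, 98.0, 0.0, 77.0, 60.2, 0.0, 0.0, 94.5, 109.2, 86.8, 20.3, 40.6, 85.4, 83.3.
Season total = 925.4 DD.
Complete generations = ⌊925.4 / 112⌋ = 8.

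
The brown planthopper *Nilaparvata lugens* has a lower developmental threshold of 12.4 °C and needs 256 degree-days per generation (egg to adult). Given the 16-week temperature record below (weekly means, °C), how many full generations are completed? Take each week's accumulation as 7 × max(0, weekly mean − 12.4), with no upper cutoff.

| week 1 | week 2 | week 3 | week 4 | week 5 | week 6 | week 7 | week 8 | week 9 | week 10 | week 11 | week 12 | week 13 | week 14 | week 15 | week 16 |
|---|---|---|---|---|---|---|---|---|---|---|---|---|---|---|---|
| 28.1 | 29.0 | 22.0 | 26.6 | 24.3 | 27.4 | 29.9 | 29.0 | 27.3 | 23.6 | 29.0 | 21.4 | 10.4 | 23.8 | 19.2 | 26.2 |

Weekly DD (7 × max(0, T̄ − 12.4)): 109.9, 116.2, 67.2, 99.4, 83.3, 105.0, 122.5, 116.2, 104.3, 78.4, 116.2, 63.0, 0.0, 79.8, 47.6, 96.6.
Season total = 1405.6 DD.
Complete generations = ⌊1405.6 / 256⌋ = 5.

5 generations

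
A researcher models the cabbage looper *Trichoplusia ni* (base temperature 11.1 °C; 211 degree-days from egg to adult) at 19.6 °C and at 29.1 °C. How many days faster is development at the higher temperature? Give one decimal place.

13.1 days

At 19.6 °C: 211 / (19.6 − 11.1) = 211 / 8.5 = 24.824 d.
At 29.1 °C: 211 / (29.1 − 11.1) = 211 / 18.0 = 11.722 d.
Difference = |24.824 − 11.722| = 13.101 ≈ 13.1 days.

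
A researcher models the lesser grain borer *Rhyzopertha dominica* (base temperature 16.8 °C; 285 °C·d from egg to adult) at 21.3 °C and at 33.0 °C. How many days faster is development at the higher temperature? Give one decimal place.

At 21.3 °C: 285 / (21.3 − 16.8) = 285 / 4.5 = 63.333 d.
At 33.0 °C: 285 / (33.0 − 16.8) = 285 / 16.2 = 17.593 d.
Difference = |63.333 − 17.593| = 45.741 ≈ 45.7 days.

45.7 days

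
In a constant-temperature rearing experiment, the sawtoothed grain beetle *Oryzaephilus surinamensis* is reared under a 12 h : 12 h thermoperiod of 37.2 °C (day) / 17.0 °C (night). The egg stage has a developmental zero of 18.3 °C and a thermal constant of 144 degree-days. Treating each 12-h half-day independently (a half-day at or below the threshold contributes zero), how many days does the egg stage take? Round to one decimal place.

15.2 days

Day half: max(0, 37.2 − 18.3) × 0.5 = 18.9 × 0.5 = 9.45 DD.
Night half: max(0, 17.0 − 18.3) × 0.5 = 0.0 × 0.5 = 0.00 DD.
Per 24 h: 9.45 DD/day.
Duration = 144 / 9.45 = 15.238 ≈ 15.2 days.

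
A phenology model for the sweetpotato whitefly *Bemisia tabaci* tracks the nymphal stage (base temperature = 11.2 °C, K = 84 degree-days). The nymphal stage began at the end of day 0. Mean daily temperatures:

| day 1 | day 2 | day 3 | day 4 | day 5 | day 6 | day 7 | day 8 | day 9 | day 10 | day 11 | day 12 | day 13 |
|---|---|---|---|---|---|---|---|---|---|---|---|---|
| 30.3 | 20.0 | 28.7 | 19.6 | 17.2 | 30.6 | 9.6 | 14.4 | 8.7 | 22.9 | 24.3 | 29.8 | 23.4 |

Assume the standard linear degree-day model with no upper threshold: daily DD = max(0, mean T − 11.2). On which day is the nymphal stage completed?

day 10

Daily DD above 11.2 °C: 19.1, 8.8, 17.5, 8.4, 6.0, 19.4, 0.0, 3.2, 0.0, 11.7, 13.1, 18.6, 12.2.
Cumulative: 19.1, 27.9, 45.4, 53.8, 59.8, 79.2, 79.2, 82.4, 82.4, 94.1, 107.2, 125.8, 138.0.
The total first reaches 84 DD on day 10.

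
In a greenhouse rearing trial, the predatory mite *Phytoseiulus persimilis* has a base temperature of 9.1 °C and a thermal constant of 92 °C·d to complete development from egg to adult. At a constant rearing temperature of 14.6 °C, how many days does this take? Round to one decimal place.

Daily accumulation = 14.6 − 9.1 = 5.5 DD/day.
Duration = 92 / 5.5 = 16.727 ≈ 16.7 days.

16.7 days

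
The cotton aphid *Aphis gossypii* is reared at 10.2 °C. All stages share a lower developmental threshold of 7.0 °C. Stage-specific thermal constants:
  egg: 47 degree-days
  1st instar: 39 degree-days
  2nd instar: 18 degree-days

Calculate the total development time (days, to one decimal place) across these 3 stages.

Daily accumulation at 10.2 °C = 10.2 − 7.0 = 3.2 DD/day.
Total K = 47 + 39 + 18 = 104 DD.
Total duration = 104 / 3.2 = 32.500 ≈ 32.5 days.

32.5 days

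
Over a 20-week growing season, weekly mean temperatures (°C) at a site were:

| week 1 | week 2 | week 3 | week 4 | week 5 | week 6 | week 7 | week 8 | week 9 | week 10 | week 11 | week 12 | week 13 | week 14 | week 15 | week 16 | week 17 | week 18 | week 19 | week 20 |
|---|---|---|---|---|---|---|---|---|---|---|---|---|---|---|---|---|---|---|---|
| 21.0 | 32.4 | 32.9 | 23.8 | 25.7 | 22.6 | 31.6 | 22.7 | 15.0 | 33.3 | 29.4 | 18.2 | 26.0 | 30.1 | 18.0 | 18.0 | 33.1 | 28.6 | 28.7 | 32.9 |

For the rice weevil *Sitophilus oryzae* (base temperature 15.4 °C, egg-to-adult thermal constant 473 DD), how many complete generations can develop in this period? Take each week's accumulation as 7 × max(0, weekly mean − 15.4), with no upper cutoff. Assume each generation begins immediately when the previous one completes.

3 generations

Weekly DD (7 × max(0, T̄ − 15.4)): 39.2, 119.0, 122.5, 58.8, 72.1, 50.4, 113.4, 51.1, 0.0, 125.3, 98.0, 19.6, 74.2, 102.9, 18.2, 18.2, 123.9, 92.4, 93.1, 122.5.
Season total = 1514.8 DD.
Complete generations = ⌊1514.8 / 473⌋ = 3.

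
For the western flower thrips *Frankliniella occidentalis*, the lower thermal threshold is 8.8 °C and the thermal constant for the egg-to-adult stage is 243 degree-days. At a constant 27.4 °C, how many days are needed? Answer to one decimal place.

Daily accumulation = 27.4 − 8.8 = 18.6 DD/day.
Duration = 243 / 18.6 = 13.065 ≈ 13.1 days.

13.1 days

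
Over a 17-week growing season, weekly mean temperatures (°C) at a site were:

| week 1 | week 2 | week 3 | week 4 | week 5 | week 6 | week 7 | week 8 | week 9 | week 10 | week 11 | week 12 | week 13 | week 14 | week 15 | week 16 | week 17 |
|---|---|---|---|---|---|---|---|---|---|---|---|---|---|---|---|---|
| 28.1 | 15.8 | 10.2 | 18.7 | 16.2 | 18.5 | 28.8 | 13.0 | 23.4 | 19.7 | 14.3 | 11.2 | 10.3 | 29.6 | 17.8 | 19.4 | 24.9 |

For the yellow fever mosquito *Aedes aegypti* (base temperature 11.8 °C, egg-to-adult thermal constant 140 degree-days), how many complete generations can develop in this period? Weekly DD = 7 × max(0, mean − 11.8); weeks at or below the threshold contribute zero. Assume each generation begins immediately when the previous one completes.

Weekly DD (7 × max(0, T̄ − 11.8)): 114.1, 28.0, 0.0, 48.3, 30.8, 46.9, 119.0, 8.4, 81.2, 55.3, 17.5, 0.0, 0.0, 124.6, 42.0, 53.2, 91.7.
Season total = 861.0 DD.
Complete generations = ⌊861.0 / 140⌋ = 6.

6 generations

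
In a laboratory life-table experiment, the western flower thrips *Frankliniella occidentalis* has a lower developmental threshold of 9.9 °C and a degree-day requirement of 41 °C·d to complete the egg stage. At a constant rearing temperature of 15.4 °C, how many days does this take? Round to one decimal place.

7.5 days

Daily accumulation = 15.4 − 9.9 = 5.5 DD/day.
Duration = 41 / 5.5 = 7.455 ≈ 7.5 days.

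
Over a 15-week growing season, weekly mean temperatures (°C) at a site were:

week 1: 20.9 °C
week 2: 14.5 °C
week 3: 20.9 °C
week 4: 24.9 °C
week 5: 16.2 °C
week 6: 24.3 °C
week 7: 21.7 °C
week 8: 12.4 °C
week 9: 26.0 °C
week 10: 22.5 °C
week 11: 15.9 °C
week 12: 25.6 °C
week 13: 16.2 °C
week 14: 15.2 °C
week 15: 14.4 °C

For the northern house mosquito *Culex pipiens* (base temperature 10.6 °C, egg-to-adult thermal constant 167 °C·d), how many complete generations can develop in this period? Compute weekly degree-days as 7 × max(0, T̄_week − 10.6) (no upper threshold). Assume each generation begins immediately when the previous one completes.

Weekly DD (7 × max(0, T̄ − 10.6)): 72.1, 27.3, 72.1, 100.1, 39.2, 95.9, 77.7, 12.6, 107.8, 83.3, 37.1, 105.0, 39.2, 32.2, 26.6.
Season total = 928.2 DD.
Complete generations = ⌊928.2 / 167⌋ = 5.

5 generations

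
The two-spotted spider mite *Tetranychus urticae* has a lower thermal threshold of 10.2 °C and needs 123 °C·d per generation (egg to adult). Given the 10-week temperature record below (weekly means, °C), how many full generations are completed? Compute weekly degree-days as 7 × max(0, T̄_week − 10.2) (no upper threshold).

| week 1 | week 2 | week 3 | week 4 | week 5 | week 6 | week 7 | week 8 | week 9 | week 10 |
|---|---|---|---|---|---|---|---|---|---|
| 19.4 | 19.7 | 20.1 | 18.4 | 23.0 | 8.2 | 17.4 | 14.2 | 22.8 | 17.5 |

Weekly DD (7 × max(0, T̄ − 10.2)): 64.4, 66.5, 69.3, 57.4, 89.6, 0.0, 50.4, 28.0, 88.2, 51.1.
Season total = 564.9 DD.
Complete generations = ⌊564.9 / 123⌋ = 4.

4 generations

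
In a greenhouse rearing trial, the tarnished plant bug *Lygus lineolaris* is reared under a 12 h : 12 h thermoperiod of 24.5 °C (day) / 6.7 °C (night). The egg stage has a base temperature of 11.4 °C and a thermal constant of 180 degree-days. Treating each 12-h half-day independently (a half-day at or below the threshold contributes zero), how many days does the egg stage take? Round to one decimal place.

27.5 days

Day half: max(0, 24.5 − 11.4) × 0.5 = 13.1 × 0.5 = 6.55 DD.
Night half: max(0, 6.7 − 11.4) × 0.5 = 0.0 × 0.5 = 0.00 DD.
Per 24 h: 6.55 DD/day.
Duration = 180 / 6.55 = 27.481 ≈ 27.5 days.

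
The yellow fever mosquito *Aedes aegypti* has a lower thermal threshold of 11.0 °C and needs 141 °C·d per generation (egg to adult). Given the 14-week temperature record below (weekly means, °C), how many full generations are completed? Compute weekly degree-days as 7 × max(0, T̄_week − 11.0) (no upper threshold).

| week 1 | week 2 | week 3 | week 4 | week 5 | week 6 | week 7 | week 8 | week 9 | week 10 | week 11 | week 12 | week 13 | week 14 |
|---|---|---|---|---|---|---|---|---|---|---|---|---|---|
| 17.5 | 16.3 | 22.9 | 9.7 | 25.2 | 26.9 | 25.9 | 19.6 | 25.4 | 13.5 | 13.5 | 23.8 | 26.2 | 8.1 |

Weekly DD (7 × max(0, T̄ − 11.0)): 45.5, 37.1, 83.3, 0.0, 99.4, 111.3, 104.3, 60.2, 100.8, 17.5, 17.5, 89.6, 106.4, 0.0.
Season total = 872.9 DD.
Complete generations = ⌊872.9 / 141⌋ = 6.

6 generations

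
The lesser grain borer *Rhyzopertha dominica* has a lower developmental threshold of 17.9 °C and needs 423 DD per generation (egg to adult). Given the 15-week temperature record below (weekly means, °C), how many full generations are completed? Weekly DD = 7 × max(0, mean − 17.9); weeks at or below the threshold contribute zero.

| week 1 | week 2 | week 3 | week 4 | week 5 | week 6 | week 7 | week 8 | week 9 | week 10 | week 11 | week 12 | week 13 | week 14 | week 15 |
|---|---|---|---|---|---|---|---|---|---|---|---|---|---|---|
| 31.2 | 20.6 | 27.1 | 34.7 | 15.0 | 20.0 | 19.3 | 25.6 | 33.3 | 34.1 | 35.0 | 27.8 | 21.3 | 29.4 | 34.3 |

Weekly DD (7 × max(0, T̄ − 17.9)): 93.1, 18.9, 64.4, 117.6, 0.0, 14.7, 9.8, 53.9, 107.8, 113.4, 119.7, 69.3, 23.8, 80.5, 114.8.
Season total = 1001.7 DD.
Complete generations = ⌊1001.7 / 423⌋ = 2.

2 generations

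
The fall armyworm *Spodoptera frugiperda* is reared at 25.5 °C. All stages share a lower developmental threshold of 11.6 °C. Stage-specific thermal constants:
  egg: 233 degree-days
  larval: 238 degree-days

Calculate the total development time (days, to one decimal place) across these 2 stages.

Daily accumulation at 25.5 °C = 25.5 − 11.6 = 13.9 DD/day.
Total K = 233 + 238 = 471 DD.
Total duration = 471 / 13.9 = 33.885 ≈ 33.9 days.

33.9 days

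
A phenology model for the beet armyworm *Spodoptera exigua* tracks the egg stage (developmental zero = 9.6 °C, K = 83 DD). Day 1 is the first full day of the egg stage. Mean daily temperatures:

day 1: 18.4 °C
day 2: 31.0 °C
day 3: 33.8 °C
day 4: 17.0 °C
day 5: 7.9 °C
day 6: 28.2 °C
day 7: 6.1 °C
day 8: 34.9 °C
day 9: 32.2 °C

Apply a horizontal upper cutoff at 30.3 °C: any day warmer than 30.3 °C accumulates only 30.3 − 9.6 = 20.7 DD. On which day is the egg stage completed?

day 8

Daily DD above 9.6 °C (capped at 20.7): 8.8, 20.7, 20.7, 7.4, 0.0, 18.6, 0.0, 20.7, 20.7.
Cumulative: 8.8, 29.5, 50.2, 57.6, 57.6, 76.2, 76.2, 96.9, 117.6.
The total first reaches 83 DD on day 8.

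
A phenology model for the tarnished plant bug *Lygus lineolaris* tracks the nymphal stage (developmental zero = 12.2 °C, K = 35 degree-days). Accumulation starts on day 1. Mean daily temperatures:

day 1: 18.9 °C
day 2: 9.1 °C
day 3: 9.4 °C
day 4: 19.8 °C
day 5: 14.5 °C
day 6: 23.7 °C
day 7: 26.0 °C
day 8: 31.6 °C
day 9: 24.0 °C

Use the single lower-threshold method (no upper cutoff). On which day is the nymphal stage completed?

Daily DD above 12.2 °C: 6.7, 0.0, 0.0, 7.6, 2.3, 11.5, 13.8, 19.4, 11.8.
Cumulative: 6.7, 6.7, 6.7, 14.3, 16.6, 28.1, 41.9, 61.3, 73.1.
The total first reaches 35 DD on day 7.

day 7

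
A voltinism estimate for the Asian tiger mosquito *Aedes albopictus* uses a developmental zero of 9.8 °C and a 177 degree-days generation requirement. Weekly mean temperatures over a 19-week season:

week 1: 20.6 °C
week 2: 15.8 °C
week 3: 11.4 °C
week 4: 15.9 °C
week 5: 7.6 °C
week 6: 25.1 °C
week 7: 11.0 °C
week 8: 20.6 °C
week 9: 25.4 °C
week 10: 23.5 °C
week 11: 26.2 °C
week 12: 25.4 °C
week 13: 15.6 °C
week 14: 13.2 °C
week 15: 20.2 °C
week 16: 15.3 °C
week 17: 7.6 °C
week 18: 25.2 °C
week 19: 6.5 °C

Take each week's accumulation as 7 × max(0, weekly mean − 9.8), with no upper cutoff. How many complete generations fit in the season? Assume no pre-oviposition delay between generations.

Weekly DD (7 × max(0, T̄ − 9.8)): 75.6, 42.0, 11.2, 42.7, 0.0, 107.1, 8.4, 75.6, 109.2, 95.9, 114.8, 109.2, 40.6, 23.8, 72.8, 38.5, 0.0, 107.8, 0.0.
Season total = 1075.2 DD.
Complete generations = ⌊1075.2 / 177⌋ = 6.

6 generations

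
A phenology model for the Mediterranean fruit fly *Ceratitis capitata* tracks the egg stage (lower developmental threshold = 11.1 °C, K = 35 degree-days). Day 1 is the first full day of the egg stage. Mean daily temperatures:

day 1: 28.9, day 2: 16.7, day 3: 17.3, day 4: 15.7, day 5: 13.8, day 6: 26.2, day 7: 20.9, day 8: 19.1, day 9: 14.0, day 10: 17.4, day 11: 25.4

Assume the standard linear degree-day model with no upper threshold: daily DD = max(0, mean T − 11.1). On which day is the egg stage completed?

Daily DD above 11.1 °C: 17.8, 5.6, 6.2, 4.6, 2.7, 15.1, 9.8, 8.0, 2.9, 6.3, 14.3.
Cumulative: 17.8, 23.4, 29.6, 34.2, 36.9, 52.0, 61.8, 69.8, 72.7, 79.0, 93.3.
The total first reaches 35 DD on day 5.

day 5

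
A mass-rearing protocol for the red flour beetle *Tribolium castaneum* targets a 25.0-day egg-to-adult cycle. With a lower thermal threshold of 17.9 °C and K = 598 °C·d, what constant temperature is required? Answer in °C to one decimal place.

Required daily accumulation = 598 / 25.0 = 23.920 DD/day.
T = T_base + 23.920 = 17.9 + 23.920 = 41.820 ≈ 41.8 °C.

41.8 °C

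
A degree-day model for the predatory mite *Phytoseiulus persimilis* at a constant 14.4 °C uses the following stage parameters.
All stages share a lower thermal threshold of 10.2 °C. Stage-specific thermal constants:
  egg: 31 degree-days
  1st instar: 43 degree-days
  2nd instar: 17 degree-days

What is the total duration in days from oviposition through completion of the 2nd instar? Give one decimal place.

Daily accumulation at 14.4 °C = 14.4 − 10.2 = 4.2 DD/day.
Total K = 31 + 43 + 17 = 91 DD.
Total duration = 91 / 4.2 = 21.667 ≈ 21.7 days.

21.7 days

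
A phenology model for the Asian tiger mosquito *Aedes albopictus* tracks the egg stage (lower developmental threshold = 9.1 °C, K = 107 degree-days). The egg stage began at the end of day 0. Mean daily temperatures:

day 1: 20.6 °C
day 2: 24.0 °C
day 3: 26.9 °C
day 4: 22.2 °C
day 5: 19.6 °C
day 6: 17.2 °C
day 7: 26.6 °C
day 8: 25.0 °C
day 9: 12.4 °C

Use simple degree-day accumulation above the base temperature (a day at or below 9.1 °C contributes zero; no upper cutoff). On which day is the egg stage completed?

day 8

Daily DD above 9.1 °C: 11.5, 14.9, 17.8, 13.1, 10.5, 8.1, 17.5, 15.9, 3.3.
Cumulative: 11.5, 26.4, 44.2, 57.3, 67.8, 75.9, 93.4, 109.3, 112.6.
The total first reaches 107 DD on day 8.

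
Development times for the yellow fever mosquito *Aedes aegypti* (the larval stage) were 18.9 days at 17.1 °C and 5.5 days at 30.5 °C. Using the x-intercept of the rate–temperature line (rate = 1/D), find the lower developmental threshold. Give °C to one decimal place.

Linear rate model ⇒ the product D·(T − T_b) is constant across temperatures.
18.9·(17.1 − T_b) = 5.5·(30.5 − T_b)
T_b = (18.9·17.1 − 5.5·30.5) / (18.9 − 5.5) = 155.44 / 13.4 = 11.600 °C ≈ 11.6 °C.

11.6 °C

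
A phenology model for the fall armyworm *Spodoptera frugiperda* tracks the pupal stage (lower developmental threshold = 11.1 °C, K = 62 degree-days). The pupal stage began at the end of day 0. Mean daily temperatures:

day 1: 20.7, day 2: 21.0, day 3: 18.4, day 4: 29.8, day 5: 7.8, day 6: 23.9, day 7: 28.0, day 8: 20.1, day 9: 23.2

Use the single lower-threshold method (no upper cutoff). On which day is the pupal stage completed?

Daily DD above 11.1 °C: 9.6, 9.9, 7.3, 18.7, 0.0, 12.8, 16.9, 9.0, 12.1.
Cumulative: 9.6, 19.5, 26.8, 45.5, 45.5, 58.3, 75.2, 84.2, 96.3.
The total first reaches 62 DD on day 7.

day 7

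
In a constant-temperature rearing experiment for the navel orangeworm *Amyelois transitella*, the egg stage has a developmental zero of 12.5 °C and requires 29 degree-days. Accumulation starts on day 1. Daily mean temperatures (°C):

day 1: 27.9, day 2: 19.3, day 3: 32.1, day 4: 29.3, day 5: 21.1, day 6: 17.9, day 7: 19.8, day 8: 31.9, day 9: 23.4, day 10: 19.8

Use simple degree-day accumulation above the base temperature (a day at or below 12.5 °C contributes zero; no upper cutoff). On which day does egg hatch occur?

Daily DD above 12.5 °C: 15.4, 6.8, 19.6, 16.8, 8.6, 5.4, 7.3, 19.4, 10.9, 7.3.
Cumulative: 15.4, 22.2, 41.8, 58.6, 67.2, 72.6, 79.9, 99.3, 110.2, 117.5.
The total first reaches 29 DD on day 3.

day 3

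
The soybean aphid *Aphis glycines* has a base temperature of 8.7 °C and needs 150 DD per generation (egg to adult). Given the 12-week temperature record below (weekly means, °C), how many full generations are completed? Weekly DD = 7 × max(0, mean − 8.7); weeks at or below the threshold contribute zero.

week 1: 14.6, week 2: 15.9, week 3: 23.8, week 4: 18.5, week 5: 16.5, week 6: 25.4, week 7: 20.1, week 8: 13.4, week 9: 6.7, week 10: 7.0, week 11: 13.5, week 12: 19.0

4 generations

Weekly DD (7 × max(0, T̄ − 8.7)): 41.3, 50.4, 105.7, 68.6, 54.6, 116.9, 79.8, 32.9, 0.0, 0.0, 33.6, 72.1.
Season total = 655.9 DD.
Complete generations = ⌊655.9 / 150⌋ = 4.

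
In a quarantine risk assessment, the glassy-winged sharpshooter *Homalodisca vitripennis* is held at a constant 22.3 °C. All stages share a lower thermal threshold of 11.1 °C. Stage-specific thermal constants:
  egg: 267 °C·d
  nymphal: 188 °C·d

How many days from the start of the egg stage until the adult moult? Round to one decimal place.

Daily accumulation at 22.3 °C = 22.3 − 11.1 = 11.2 DD/day.
Total K = 267 + 188 = 455 DD.
Total duration = 455 / 11.2 = 40.625 ≈ 40.6 days.

40.6 days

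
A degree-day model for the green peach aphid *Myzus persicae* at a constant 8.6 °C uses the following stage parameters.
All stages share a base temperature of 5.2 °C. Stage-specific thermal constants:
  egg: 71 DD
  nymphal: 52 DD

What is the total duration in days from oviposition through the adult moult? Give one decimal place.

Daily accumulation at 8.6 °C = 8.6 − 5.2 = 3.4 DD/day.
Total K = 71 + 52 = 123 DD.
Total duration = 123 / 3.4 = 36.176 ≈ 36.2 days.

36.2 days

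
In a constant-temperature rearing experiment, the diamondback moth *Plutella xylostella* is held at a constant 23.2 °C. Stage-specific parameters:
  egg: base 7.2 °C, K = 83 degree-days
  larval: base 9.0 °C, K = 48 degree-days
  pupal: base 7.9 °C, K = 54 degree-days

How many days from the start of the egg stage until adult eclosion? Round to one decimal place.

12.1 days

egg: 83 / (23.2 − 7.2) = 83 / 16.0 = 5.188 d.
larval: 48 / (23.2 − 9.0) = 48 / 14.2 = 3.380 d.
pupal: 54 / (23.2 − 7.9) = 54 / 15.3 = 3.529 d.
Sum = 12.097 ≈ 12.1 days.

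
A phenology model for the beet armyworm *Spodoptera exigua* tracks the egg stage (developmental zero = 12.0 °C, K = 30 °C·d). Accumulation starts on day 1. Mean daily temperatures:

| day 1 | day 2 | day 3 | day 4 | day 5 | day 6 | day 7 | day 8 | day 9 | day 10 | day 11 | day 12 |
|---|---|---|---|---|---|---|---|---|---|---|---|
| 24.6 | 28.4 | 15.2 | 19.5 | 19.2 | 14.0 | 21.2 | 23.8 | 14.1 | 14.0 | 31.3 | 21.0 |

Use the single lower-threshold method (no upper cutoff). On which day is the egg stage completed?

Daily DD above 12.0 °C: 12.6, 16.4, 3.2, 7.5, 7.2, 2.0, 9.2, 11.8, 2.1, 2.0, 19.3, 9.0.
Cumulative: 12.6, 29.0, 32.2, 39.7, 46.9, 48.9, 58.1, 69.9, 72.0, 74.0, 93.3, 102.3.
The total first reaches 30 DD on day 3.

day 3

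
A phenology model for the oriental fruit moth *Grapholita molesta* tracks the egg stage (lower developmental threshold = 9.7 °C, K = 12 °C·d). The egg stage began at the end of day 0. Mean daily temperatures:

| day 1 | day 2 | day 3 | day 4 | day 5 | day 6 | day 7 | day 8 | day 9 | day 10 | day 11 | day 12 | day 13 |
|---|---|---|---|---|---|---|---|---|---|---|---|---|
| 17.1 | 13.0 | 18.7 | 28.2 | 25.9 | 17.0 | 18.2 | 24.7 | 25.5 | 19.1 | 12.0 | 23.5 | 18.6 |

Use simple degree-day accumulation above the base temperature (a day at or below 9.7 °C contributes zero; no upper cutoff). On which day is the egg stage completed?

Daily DD above 9.7 °C: 7.4, 3.3, 9.0, 18.5, 16.2, 7.3, 8.5, 15.0, 15.8, 9.4, 2.3, 13.8, 8.9.
Cumulative: 7.4, 10.7, 19.7, 38.2, 54.4, 61.7, 70.2, 85.2, 101.0, 110.4, 112.7, 126.5, 135.4.
The total first reaches 12 DD on day 3.

day 3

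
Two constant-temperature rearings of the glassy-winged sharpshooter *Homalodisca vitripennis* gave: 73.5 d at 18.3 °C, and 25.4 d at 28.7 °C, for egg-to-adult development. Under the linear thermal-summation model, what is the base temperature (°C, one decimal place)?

12.8 °C

Under the model K = D·(T − T_b), so D₁·(T₁ − T_b) = D₂·(T₂ − T_b).
73.5·(18.3 − T_b) = 25.4·(28.7 − T_b)
T_b = (73.5·18.3 − 25.4·28.7) / (73.5 − 25.4) = 616.07 / 48.1 = 12.808 °C ≈ 12.8 °C.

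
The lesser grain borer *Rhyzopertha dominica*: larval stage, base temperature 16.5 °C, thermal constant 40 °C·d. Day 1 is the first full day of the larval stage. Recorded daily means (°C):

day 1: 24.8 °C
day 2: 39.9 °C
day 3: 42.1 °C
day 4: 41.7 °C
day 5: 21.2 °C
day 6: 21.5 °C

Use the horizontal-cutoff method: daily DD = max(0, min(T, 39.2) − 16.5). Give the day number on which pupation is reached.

day 3

Daily DD above 16.5 °C (capped at 22.7): 8.3, 22.7, 22.7, 22.7, 4.7, 5.0.
Cumulative: 8.3, 31.0, 53.7, 76.4, 81.1, 86.1.
The total first reaches 40 DD on day 3.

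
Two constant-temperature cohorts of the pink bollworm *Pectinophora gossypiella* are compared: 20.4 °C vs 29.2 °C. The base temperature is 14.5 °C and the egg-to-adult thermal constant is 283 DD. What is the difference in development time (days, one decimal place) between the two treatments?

28.7 days

At 20.4 °C: 283 / (20.4 − 14.5) = 283 / 5.9 = 47.966 d.
At 29.2 °C: 283 / (29.2 − 14.5) = 283 / 14.7 = 19.252 d.
Difference = |47.966 − 19.252| = 28.714 ≈ 28.7 days.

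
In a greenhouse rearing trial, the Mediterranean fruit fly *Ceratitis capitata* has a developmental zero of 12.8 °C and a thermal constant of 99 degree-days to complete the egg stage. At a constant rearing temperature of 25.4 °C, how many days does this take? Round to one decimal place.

7.9 days

Daily accumulation = 25.4 − 12.8 = 12.6 DD/day.
Duration = 99 / 12.6 = 7.857 ≈ 7.9 days.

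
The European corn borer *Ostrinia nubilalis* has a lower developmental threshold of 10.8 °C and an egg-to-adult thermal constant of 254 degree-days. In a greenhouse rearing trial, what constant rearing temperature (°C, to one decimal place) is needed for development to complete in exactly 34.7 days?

Required daily accumulation = 254 / 34.7 = 7.320 DD/day.
T = T_base + 7.320 = 10.8 + 7.320 = 18.120 ≈ 18.1 °C.

18.1 °C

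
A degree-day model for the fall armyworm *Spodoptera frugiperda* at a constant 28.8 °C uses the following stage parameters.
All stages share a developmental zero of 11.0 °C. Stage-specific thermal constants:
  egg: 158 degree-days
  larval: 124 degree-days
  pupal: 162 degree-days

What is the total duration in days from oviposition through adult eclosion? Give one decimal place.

Daily accumulation at 28.8 °C = 28.8 − 11.0 = 17.8 DD/day.
Total K = 158 + 124 + 162 = 444 DD.
Total duration = 444 / 17.8 = 24.944 ≈ 24.9 days.

24.9 days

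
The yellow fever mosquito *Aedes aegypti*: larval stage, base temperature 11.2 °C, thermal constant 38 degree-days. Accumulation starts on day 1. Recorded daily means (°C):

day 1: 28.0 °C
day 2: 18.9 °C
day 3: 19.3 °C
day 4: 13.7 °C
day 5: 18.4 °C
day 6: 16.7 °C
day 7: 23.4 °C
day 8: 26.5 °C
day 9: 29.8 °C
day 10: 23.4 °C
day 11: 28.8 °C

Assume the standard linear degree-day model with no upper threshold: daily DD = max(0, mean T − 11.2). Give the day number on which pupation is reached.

day 5

Daily DD above 11.2 °C: 16.8, 7.7, 8.1, 2.5, 7.2, 5.5, 12.2, 15.3, 18.6, 12.2, 17.6.
Cumulative: 16.8, 24.5, 32.6, 35.1, 42.3, 47.8, 60.0, 75.3, 93.9, 106.1, 123.7.
The total first reaches 38 DD on day 5.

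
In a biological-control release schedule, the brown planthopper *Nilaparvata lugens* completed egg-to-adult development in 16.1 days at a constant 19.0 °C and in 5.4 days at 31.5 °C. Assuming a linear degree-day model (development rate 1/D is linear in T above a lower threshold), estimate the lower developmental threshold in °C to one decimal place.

Linear rate model ⇒ the product D·(T − T_b) is constant across temperatures.
16.1·(19.0 − T_b) = 5.4·(31.5 − T_b)
T_b = (16.1·19.0 − 5.4·31.5) / (16.1 − 5.4) = 135.80 / 10.7 = 12.692 °C ≈ 12.7 °C.

12.7 °C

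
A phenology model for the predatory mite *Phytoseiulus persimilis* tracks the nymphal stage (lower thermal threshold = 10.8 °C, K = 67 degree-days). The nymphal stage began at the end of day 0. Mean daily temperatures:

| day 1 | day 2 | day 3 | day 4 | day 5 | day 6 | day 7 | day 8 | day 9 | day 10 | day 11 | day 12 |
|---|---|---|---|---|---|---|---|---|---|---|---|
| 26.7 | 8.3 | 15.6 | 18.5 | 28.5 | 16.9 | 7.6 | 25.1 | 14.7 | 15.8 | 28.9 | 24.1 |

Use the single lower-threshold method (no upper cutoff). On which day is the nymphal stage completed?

day 9

Daily DD above 10.8 °C: 15.9, 0.0, 4.8, 7.7, 17.7, 6.1, 0.0, 14.3, 3.9, 5.0, 18.1, 13.3.
Cumulative: 15.9, 15.9, 20.7, 28.4, 46.1, 52.2, 52.2, 66.5, 70.4, 75.4, 93.5, 106.8.
The total first reaches 67 DD on day 9.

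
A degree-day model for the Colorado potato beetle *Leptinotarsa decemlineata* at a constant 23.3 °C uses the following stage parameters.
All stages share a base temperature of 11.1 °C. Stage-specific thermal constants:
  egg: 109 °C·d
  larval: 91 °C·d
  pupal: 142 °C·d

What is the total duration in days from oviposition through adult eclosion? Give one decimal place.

28.0 days

Daily accumulation at 23.3 °C = 23.3 − 11.1 = 12.2 DD/day.
Total K = 109 + 91 + 142 = 342 DD.
Total duration = 342 / 12.2 = 28.033 ≈ 28.0 days.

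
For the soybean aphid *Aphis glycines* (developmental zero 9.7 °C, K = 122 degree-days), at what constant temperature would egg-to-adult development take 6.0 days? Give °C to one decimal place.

Required daily accumulation = 122 / 6.0 = 20.333 DD/day.
T = T_base + 20.333 = 9.7 + 20.333 = 30.033 ≈ 30.0 °C.

30.0 °C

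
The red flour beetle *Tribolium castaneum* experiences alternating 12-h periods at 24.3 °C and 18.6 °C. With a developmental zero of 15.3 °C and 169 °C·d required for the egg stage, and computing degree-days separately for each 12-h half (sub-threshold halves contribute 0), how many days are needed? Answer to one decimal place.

27.5 days

Day half: max(0, 24.3 − 15.3) × 0.5 = 9.0 × 0.5 = 4.50 DD.
Night half: max(0, 18.6 − 15.3) × 0.5 = 3.3 × 0.5 = 1.65 DD.
Per 24 h: 6.15 DD/day.
Duration = 169 / 6.15 = 27.480 ≈ 27.5 days.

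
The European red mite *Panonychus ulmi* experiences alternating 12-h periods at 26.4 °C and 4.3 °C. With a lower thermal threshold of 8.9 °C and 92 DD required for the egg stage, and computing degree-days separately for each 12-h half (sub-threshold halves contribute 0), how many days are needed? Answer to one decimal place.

Day half: max(0, 26.4 − 8.9) × 0.5 = 17.5 × 0.5 = 8.75 DD.
Night half: max(0, 4.3 − 8.9) × 0.5 = 0.0 × 0.5 = 0.00 DD.
Per 24 h: 8.75 DD/day.
Duration = 92 / 8.75 = 10.514 ≈ 10.5 days.

10.5 days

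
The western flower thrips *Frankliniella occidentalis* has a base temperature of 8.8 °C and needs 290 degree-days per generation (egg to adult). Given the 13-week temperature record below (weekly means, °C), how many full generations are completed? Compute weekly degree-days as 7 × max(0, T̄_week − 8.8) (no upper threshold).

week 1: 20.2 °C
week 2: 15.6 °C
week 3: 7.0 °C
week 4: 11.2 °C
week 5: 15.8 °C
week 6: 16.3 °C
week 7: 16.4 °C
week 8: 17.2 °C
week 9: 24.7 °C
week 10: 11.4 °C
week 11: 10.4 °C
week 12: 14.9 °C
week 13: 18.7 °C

2 generations

Weekly DD (7 × max(0, T̄ − 8.8)): 79.8, 47.6, 0.0, 16.8, 49.0, 52.5, 53.2, 58.8, 111.3, 18.2, 11.2, 42.7, 69.3.
Season total = 610.4 DD.
Complete generations = ⌊610.4 / 290⌋ = 2.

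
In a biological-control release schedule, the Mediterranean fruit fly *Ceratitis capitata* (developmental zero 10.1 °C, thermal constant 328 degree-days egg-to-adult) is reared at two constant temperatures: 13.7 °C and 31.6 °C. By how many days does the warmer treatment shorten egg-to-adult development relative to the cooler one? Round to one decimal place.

75.9 days

At 13.7 °C: 328 / (13.7 − 10.1) = 328 / 3.6 = 91.111 d.
At 31.6 °C: 328 / (31.6 − 10.1) = 328 / 21.5 = 15.256 d.
Difference = |91.111 − 15.256| = 75.855 ≈ 75.9 days.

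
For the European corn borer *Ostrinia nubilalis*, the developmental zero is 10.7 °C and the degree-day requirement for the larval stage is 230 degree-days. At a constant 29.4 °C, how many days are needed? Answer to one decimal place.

Daily accumulation = 29.4 − 10.7 = 18.7 DD/day.
Duration = 230 / 18.7 = 12.299 ≈ 12.3 days.

12.3 days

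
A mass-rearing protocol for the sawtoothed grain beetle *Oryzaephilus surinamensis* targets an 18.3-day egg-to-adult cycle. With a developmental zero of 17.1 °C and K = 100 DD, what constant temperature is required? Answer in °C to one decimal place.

Required daily accumulation = 100 / 18.3 = 5.464 DD/day.
T = T_base + 5.464 = 17.1 + 5.464 = 22.564 ≈ 22.6 °C.

22.6 °C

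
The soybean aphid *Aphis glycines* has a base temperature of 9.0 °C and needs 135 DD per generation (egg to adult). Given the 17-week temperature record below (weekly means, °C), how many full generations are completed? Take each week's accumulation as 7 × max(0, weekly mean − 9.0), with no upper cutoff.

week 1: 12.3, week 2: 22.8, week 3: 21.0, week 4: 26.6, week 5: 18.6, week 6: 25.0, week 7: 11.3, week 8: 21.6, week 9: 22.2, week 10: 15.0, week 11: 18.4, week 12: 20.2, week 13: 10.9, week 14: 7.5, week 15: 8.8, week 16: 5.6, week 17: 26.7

7 generations

Weekly DD (7 × max(0, T̄ − 9.0)): 23.1, 96.6, 84.0, 123.2, 67.2, 112.0, 16.1, 88.2, 92.4, 42.0, 65.8, 78.4, 13.3, 0.0, 0.0, 0.0, 123.9.
Season total = 1026.2 DD.
Complete generations = ⌊1026.2 / 135⌋ = 7.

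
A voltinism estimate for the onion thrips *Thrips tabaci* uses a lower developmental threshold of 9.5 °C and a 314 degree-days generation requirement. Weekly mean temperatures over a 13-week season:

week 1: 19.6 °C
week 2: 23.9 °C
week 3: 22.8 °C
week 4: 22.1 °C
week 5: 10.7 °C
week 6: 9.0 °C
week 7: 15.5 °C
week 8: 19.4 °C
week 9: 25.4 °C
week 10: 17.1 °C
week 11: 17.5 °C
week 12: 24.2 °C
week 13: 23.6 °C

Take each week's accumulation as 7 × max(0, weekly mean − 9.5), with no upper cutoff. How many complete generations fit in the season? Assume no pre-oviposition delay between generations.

Weekly DD (7 × max(0, T̄ − 9.5)): 70.7, 100.8, 93.1, 88.2, 8.4, 0.0, 42.0, 69.3, 111.3, 53.2, 56.0, 102.9, 98.7.
Season total = 894.6 DD.
Complete generations = ⌊894.6 / 314⌋ = 2.

2 generations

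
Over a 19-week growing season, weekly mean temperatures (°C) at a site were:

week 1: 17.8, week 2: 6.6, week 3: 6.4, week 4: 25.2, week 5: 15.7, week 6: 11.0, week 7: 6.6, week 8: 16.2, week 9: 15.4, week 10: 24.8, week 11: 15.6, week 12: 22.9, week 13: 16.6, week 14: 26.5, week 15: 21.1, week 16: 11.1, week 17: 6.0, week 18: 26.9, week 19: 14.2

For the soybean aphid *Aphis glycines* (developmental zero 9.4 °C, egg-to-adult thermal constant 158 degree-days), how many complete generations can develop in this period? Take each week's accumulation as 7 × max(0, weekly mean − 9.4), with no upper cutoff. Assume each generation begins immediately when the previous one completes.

6 generations

Weekly DD (7 × max(0, T̄ − 9.4)): 58.8, 0.0, 0.0, 110.6, 44.1, 11.2, 0.0, 47.6, 42.0, 107.8, 43.4, 94.5, 50.4, 119.7, 81.9, 11.9, 0.0, 122.5, 33.6.
Season total = 980.0 DD.
Complete generations = ⌊980.0 / 158⌋ = 6.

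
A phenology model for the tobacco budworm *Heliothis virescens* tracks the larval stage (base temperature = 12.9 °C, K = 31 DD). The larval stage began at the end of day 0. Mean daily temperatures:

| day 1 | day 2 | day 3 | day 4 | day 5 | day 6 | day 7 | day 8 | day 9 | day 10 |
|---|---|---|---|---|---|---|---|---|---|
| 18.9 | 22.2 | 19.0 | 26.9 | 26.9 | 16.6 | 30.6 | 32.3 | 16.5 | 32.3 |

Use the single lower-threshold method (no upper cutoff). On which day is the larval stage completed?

day 4

Daily DD above 12.9 °C: 6.0, 9.3, 6.1, 14.0, 14.0, 3.7, 17.7, 19.4, 3.6, 19.4.
Cumulative: 6.0, 15.3, 21.4, 35.4, 49.4, 53.1, 70.8, 90.2, 93.8, 113.2.
The total first reaches 31 DD on day 4.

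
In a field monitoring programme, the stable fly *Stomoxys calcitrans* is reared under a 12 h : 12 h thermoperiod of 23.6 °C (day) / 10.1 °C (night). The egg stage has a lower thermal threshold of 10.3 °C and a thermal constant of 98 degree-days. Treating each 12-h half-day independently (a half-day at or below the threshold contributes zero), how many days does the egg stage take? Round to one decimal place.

14.7 days

Day half: max(0, 23.6 − 10.3) × 0.5 = 13.3 × 0.5 = 6.65 DD.
Night half: max(0, 10.1 − 10.3) × 0.5 = 0.0 × 0.5 = 0.00 DD.
Per 24 h: 6.65 DD/day.
Duration = 98 / 6.65 = 14.737 ≈ 14.7 days.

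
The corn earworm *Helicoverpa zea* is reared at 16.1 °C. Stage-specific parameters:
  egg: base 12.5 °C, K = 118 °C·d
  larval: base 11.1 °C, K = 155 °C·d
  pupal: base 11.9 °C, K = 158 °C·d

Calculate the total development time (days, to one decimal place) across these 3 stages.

101.4 days

egg: 118 / (16.1 − 12.5) = 118 / 3.6 = 32.778 d.
larval: 155 / (16.1 − 11.1) = 155 / 5.0 = 31.000 d.
pupal: 158 / (16.1 − 11.9) = 158 / 4.2 = 37.619 d.
Sum = 101.397 ≈ 101.4 days.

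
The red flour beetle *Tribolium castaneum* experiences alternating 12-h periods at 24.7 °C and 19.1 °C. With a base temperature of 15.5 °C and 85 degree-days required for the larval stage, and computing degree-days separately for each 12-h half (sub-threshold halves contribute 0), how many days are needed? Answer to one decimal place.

13.3 days

Day half: max(0, 24.7 − 15.5) × 0.5 = 9.2 × 0.5 = 4.60 DD.
Night half: max(0, 19.1 − 15.5) × 0.5 = 3.6 × 0.5 = 1.80 DD.
Per 24 h: 6.40 DD/day.
Duration = 85 / 6.40 = 13.281 ≈ 13.3 days.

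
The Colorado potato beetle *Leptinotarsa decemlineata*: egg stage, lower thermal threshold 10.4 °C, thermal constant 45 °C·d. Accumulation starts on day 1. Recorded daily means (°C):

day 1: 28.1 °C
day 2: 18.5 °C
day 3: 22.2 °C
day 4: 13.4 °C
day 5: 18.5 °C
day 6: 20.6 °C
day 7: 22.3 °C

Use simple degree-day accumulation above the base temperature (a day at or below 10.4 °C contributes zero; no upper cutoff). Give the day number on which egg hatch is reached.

Daily DD above 10.4 °C: 17.7, 8.1, 11.8, 3.0, 8.1, 10.2, 11.9.
Cumulative: 17.7, 25.8, 37.6, 40.6, 48.7, 58.9, 70.8.
The total first reaches 45 DD on day 5.

day 5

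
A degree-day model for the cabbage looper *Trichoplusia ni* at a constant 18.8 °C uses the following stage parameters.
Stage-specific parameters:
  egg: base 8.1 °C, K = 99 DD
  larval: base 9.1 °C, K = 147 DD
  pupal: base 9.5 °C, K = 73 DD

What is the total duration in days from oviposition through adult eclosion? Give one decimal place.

egg: 99 / (18.8 − 8.1) = 99 / 10.7 = 9.252 d.
larval: 147 / (18.8 − 9.1) = 147 / 9.7 = 15.155 d.
pupal: 73 / (18.8 − 9.5) = 73 / 9.3 = 7.849 d.
Sum = 32.256 ≈ 32.3 days.

32.3 days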